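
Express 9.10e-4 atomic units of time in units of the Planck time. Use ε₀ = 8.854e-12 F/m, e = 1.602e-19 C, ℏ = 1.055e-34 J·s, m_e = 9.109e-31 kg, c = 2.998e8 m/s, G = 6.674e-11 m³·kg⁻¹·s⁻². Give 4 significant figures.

atomic unit of time: τ_au = (4πε₀)²ℏ³/(m_e e⁴) = 2.423e-17 s
Planck time: t_P = √(ℏG/c⁵) = 5.392e-44 s
9.10e-4 × 2.423e-17 / 5.392e-44 = 4.089e23

4.089e23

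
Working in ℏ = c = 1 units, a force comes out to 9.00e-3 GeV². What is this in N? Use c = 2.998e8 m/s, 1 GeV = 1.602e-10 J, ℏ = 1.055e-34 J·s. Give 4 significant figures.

7.303e3 N

Force is [E]/[L] = [E]²/(ℏc); restore (ℏc)⁻¹.
1 GeV² → 1/(ℏc) × (1 GeV in J)² = 8.114e5 N.
Result: 9.00e-3 × 8.114e5 = 7.303e3 N.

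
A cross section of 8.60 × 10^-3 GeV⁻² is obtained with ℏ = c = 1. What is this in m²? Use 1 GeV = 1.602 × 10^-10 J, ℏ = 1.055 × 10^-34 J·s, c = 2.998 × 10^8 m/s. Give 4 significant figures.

3.352 × 10^-34 m²

Area is [L]² = [E]⁻²·(ℏc)²; restore (ℏc)².
1 GeV⁻² → (ℏc)² × (1 GeV in J)⁻² = 3.898 × 10^-32 m².
Result: 8.60 × 10^-3 × 3.898 × 10^-32 = 3.352 × 10^-34 m².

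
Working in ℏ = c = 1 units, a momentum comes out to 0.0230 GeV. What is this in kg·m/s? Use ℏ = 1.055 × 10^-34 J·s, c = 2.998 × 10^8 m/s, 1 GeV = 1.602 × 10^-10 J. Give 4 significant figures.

Momentum is [E]/c; divide by c.
1 GeV → 1/c × (1 GeV in J) = 5.344 × 10^-19 kg·m/s.
Result: 0.0230 × 5.344 × 10^-19 = 1.229 × 10^-20 kg·m/s.

1.229 × 10^-20 kg·m/s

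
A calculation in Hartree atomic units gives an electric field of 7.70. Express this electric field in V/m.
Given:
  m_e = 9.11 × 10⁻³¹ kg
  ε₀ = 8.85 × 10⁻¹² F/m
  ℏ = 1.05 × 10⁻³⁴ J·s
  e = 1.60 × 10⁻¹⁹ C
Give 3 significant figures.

4.01 × 10¹² V/m

One atomic unit of electric field: E_au = E_h/(e a₀) = m_e²e⁵/((4πε₀)³ℏ⁴) = 5.20 × 10¹¹ V/m.
7.70 × 5.20 × 10¹¹ V/m = 4.01 × 10¹² V/m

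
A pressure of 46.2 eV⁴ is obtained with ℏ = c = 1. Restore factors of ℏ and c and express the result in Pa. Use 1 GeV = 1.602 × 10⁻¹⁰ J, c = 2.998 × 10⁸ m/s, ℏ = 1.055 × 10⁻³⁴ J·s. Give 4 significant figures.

Pressure is [E]/[L]³ = [E]⁴/(ℏc)³.
1 GeV⁴ → 1/(ℏc)³ × (1 GeV in J)⁴ = 2.082 × 10³⁷ Pa.
Convert the energy scale: 46.2 eV⁴ = 4.62 × 10⁻³⁵ GeV⁴.
Result: 4.62 × 10⁻³⁵ × 2.082 × 10³⁷ = 961.7 Pa.

961.7 Pa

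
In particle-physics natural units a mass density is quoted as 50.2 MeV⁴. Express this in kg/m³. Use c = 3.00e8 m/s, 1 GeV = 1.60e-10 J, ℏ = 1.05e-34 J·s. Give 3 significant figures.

1.17e10 kg/m³

Mass density is [E]/(c²[L]³) = [E]⁴/(ℏ³c⁵).
1 GeV⁴ → 1/(ℏ³c⁵) × (1 GeV in J)⁴ = 2.33e20 kg/m³.
Convert the energy scale: 50.2 MeV⁴ = 5.02e-11 GeV⁴.
Result: 5.02e-11 × 2.33e20 = 1.17e10 kg/m³.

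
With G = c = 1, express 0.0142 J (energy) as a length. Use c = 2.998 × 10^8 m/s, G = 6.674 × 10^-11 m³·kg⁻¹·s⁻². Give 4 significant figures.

1.173 × 10^-46 m

Energy → length via G/c⁴.
0.0142 J × (G/c⁴) = 1.173 × 10^-46 m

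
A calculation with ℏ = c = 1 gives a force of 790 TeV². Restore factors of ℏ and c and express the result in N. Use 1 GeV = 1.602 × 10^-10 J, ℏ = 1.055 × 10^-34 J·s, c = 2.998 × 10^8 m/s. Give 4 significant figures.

6.410 × 10^14 N

Force is [E]/[L] = [E]²/(ℏc); restore (ℏc)⁻¹.
1 GeV² → 1/(ℏc) × (1 GeV in J)² = 8.114 × 10^5 N.
Convert the energy scale: 790 TeV² = 7.90 × 10^8 GeV².
Result: 7.90 × 10^8 × 8.114 × 10^5 = 6.410 × 10^14 N.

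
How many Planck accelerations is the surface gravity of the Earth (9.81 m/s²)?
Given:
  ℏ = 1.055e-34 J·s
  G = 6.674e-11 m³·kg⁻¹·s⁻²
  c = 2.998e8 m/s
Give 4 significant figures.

1.764e-51

Planck acceleration: a_P = √(c⁷/(ℏG)) = 5.560e51 m/s².
9.81 / 5.560e51 = 1.764e-51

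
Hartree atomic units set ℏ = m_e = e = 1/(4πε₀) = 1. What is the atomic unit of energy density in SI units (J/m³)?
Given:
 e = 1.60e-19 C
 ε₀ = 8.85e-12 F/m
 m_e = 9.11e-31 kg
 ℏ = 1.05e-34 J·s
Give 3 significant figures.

3.01e13 J/m³

From ℏ = m_e = e = 1/(4πε₀) = 1 the energy density scale is u_au = E_h/a₀³ = m_e⁴e¹⁰/((4πε₀)⁵ℏ⁸).
E_h = 4.38e-18 J
a₀ = 5.26e-11 m
E_h/a₀³ = 3.01e13 J/m³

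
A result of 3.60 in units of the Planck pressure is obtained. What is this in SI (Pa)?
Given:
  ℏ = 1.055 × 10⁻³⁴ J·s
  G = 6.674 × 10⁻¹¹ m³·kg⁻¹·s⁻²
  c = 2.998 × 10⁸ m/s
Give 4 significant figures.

One Planck pressure: p_P = c⁷/(ℏG²) = 4.632 × 10¹¹³ Pa.
3.60 × 4.632 × 10¹¹³ Pa = 1.668 × 10¹¹⁴ Pa

1.668 × 10¹¹⁴ Pa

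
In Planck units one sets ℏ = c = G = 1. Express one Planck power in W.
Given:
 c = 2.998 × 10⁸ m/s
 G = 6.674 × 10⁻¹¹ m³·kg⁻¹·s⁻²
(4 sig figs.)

P_P = c⁵/G
  = 2.422 × 10⁴² / 6.674 × 10⁻¹¹
  = 3.629 × 10⁵² W

3.629 × 10⁵² W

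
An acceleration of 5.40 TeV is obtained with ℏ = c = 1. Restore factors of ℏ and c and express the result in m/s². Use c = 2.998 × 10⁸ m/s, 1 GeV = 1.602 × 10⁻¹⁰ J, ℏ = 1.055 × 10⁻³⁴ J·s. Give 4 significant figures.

2.458 × 10³⁶ m/s²

Acceleration is [L]/[T]² = c·[E]/ℏ.
1 GeV → c/ℏ × (1 GeV in J) = 4.552 × 10³² m/s².
Convert the energy scale: 5.40 TeV = 5.40 × 10³ GeV.
Result: 5.40 × 10³ × 4.552 × 10³² = 2.458 × 10³⁶ m/s².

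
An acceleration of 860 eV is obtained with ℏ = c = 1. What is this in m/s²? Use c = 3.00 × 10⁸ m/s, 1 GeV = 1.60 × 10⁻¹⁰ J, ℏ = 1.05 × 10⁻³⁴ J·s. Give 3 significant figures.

Acceleration is [L]/[T]² = c·[E]/ℏ.
1 GeV → c/ℏ × (1 GeV in J) = 4.57 × 10³² m/s².
Convert the energy scale: 860 eV = 8.60 × 10⁻⁷ GeV.
Result: 8.60 × 10⁻⁷ × 4.57 × 10³² = 3.93 × 10²⁶ m/s².

3.93 × 10²⁶ m/s²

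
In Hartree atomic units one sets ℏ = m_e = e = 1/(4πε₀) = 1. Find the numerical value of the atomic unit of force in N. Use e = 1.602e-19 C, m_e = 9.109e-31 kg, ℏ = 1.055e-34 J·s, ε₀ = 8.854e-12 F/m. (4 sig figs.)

8.220e-8 N

F_au = E_h/a₀ = m_e²e⁶/((4πε₀)³ℏ⁴)
E_h = 4.354e-18 J
a₀ = 5.297e-11 m
E_h/a₀ = 8.220e-8 N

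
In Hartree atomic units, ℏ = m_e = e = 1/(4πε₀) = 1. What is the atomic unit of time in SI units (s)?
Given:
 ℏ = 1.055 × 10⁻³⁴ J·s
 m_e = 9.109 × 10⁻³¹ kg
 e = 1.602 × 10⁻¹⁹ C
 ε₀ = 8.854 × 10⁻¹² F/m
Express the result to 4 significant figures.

2.423 × 10⁻¹⁷ s

The unique combination of the constants set to 1 with dimensions of time is τ_au = (4πε₀)²ℏ³/(m_e e⁴).
E_h = 4.354 × 10⁻¹⁸ J
ℏ/E_h = 2.423 × 10⁻¹⁷ s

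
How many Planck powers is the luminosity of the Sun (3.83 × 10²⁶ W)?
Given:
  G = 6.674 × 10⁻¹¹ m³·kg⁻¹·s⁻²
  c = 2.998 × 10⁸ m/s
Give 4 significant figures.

1.055 × 10⁻²⁶

Planck power: P_P = c⁵/G = 3.629 × 10⁵² W.
3.83 × 10²⁶ / 3.629 × 10⁵² = 1.055 × 10⁻²⁶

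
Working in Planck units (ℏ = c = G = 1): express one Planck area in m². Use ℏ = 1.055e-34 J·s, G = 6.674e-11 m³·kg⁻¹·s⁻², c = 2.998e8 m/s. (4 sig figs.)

2.613e-70 m²

Dimensional analysis gives A_P = ℏG/c³.
  = 7.041e-45 / 2.695e25
  = 2.613e-70 m²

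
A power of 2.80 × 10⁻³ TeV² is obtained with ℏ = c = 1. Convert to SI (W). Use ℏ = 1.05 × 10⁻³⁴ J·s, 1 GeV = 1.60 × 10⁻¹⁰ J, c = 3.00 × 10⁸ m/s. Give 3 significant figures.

Power is [E]/[T] = [E]²/ℏ.
1 GeV² → 1/ℏ × (1 GeV in J)² = 2.44 × 10¹⁴ W.
Convert the energy scale: 2.80 × 10⁻³ TeV² = 2.80 × 10³ GeV².
Result: 2.80 × 10³ × 2.44 × 10¹⁴ = 6.83 × 10¹⁷ W.

6.83 × 10¹⁷ W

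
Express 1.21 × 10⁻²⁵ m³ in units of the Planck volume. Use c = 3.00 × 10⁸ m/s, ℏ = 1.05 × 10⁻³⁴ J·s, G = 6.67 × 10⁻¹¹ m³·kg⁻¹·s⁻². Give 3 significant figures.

Planck volume: V_P = (ℏG/c³)^(3/2) = 4.18 × 10⁻¹⁰⁵ m³.
1.21 × 10⁻²⁵ / 4.18 × 10⁻¹⁰⁵ = 2.90 × 10⁷⁹

2.90 × 10⁷⁹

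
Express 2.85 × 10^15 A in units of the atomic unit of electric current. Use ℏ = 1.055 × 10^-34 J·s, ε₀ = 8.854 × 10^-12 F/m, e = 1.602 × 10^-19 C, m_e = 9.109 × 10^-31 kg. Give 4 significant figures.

4.310 × 10^17

atomic unit of electric current: I_au = e E_h/ℏ = m_e e⁵/((4πε₀)²ℏ³) = 6.612 × 10^-3 A.
2.85 × 10^15 / 6.612 × 10^-3 = 4.310 × 10^17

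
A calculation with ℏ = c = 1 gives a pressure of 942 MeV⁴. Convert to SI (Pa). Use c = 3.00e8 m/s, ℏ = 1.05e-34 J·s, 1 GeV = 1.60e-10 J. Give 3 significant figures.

1.98e28 Pa

Pressure is [E]/[L]³ = [E]⁴/(ℏc)³.
1 GeV⁴ → 1/(ℏc)³ × (1 GeV in J)⁴ = 2.10e37 Pa.
Convert the energy scale: 942 MeV⁴ = 9.42e-10 GeV⁴.
Result: 9.42e-10 × 2.10e37 = 1.98e28 Pa.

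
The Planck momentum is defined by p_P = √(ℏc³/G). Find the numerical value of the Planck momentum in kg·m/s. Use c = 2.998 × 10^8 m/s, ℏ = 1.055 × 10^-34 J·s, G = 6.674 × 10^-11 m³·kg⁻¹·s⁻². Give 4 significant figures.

p_P = √(ℏc³/G)
  = √(42.60)
  = 6.527 kg·m/s

6.527 kg·m/s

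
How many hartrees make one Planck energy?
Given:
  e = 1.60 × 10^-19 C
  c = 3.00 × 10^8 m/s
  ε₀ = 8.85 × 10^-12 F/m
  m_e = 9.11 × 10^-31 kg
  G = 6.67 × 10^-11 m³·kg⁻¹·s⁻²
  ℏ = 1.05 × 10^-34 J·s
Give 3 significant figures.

4.47 × 10^26

Planck energy: E_P = √(ℏc⁵/G) = 1.96 × 10^9 J
hartree: E_h = m_e e⁴/(4πε₀ℏ)² = 4.38 × 10^-18 J
ratio = 1.96 × 10^9 / 4.38 × 10^-18 = 4.47 × 10^26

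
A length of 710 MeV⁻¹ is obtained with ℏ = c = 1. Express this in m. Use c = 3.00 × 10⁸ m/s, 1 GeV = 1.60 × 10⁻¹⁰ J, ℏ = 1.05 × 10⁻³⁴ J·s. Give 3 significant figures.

A length is [E]⁻¹ in ℏ=c=1; restore one factor of ℏc.
1 GeV⁻¹ → ℏc × (1 GeV in J)⁻¹ = 1.97 × 10⁻¹⁶ m.
Convert the energy scale: 710 MeV⁻¹ = 7.10 × 10⁵ GeV⁻¹.
Result: 7.10 × 10⁵ × 1.97 × 10⁻¹⁶ = 1.40 × 10⁻¹⁰ m.

1.40 × 10⁻¹⁰ m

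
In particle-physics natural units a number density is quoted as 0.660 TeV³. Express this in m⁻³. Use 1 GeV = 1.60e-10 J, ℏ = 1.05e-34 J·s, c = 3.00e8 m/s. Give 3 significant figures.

Number density is [L]⁻³ = [E]³/(ℏc)³.
1 GeV³ → 1/(ℏc)³ × (1 GeV in J)³ = 1.31e47 m⁻³.
Convert the energy scale: 0.660 TeV³ = 6.60e8 GeV³.
Result: 6.60e8 × 1.31e47 = 8.65e55 m⁻³.

8.65e55 m⁻³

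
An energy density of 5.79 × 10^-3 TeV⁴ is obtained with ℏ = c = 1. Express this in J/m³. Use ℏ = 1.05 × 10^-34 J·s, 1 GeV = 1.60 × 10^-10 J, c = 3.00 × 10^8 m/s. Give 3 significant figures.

1.21 × 10^47 J/m³

[E]/[L]³ = [E]⁴/(ℏc)³; restore (ℏc)⁻³.
1 GeV⁴ → 1/(ℏc)³ × (1 GeV in J)⁴ = 2.10 × 10^37 J/m³.
Convert the energy scale: 5.79 × 10^-3 TeV⁴ = 5.79 × 10^9 GeV⁴.
Result: 5.79 × 10^9 × 2.10 × 10^37 = 1.21 × 10^47 J/m³.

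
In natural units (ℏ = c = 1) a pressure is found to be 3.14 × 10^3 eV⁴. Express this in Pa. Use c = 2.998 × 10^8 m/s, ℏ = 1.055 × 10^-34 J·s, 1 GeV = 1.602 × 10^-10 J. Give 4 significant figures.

6.536 × 10^4 Pa

Pressure is [E]/[L]³ = [E]⁴/(ℏc)³.
1 GeV⁴ → 1/(ℏc)³ × (1 GeV in J)⁴ = 2.082 × 10^37 Pa.
Convert the energy scale: 3.14 × 10^3 eV⁴ = 3.14 × 10^-33 GeV⁴.
Result: 3.14 × 10^-33 × 2.082 × 10^37 = 6.536 × 10^4 Pa.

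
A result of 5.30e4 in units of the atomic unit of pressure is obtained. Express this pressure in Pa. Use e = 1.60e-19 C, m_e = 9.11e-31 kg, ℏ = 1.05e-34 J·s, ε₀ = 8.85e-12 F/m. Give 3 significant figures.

1.60e18 Pa

One atomic unit of pressure: P_au = E_h/a₀³ = m_e⁴e¹⁰/((4πε₀)⁵ℏ⁸) = 3.01e13 Pa.
5.30e4 × 3.01e13 Pa = 1.60e18 Pa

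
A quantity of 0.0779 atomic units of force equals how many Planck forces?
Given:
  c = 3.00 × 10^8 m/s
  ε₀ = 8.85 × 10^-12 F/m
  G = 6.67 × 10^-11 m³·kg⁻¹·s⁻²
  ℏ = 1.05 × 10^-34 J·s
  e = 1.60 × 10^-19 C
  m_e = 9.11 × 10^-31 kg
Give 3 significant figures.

5.34 × 10^-53

atomic unit of force: F_au = E_h/a₀ = m_e²e⁶/((4πε₀)³ℏ⁴) = 8.33 × 10^-8 N
Planck force: F_P = c⁴/G = 1.21 × 10^44 N
0.0779 × 8.33 × 10^-8 / 1.21 × 10^44 = 5.34 × 10^-53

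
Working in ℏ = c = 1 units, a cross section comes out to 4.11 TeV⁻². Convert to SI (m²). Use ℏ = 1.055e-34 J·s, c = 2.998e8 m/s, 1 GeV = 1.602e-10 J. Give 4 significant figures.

1.602e-37 m²

Area is [L]² = [E]⁻²·(ℏc)²; restore (ℏc)².
1 GeV⁻² → (ℏc)² × (1 GeV in J)⁻² = 3.898e-32 m².
Convert the energy scale: 4.11 TeV⁻² = 4.11e-6 GeV⁻².
Result: 4.11e-6 × 3.898e-32 = 1.602e-37 m².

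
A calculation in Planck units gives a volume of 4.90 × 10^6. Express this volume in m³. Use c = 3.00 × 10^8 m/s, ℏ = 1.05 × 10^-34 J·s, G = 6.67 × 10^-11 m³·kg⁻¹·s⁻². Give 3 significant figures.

2.05 × 10^-98 m³

One Planck volume: V_P = (ℏG/c³)^(3/2) = 4.18 × 10^-105 m³.
4.90 × 10^6 × 4.18 × 10^-105 m³ = 2.05 × 10^-98 m³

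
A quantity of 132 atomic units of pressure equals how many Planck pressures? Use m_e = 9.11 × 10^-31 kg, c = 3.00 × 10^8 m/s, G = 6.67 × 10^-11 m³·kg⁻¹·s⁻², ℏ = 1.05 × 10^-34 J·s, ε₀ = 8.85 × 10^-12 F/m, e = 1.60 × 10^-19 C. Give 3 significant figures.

8.49 × 10^-99

atomic unit of pressure: P_au = E_h/a₀³ = m_e⁴e¹⁰/((4πε₀)⁵ℏ⁸) = 3.01 × 10^13 Pa
Planck pressure: p_P = c⁷/(ℏG²) = 4.68 × 10^113 Pa
132 × 3.01 × 10^13 / 4.68 × 10^113 = 8.49 × 10^-99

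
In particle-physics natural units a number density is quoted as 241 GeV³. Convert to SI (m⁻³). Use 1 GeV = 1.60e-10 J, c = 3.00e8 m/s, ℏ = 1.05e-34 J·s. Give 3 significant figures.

3.16e49 m⁻³

Number density is [L]⁻³ = [E]³/(ℏc)³.
1 GeV³ → 1/(ℏc)³ × (1 GeV in J)³ = 1.31e47 m⁻³.
Result: 241 × 1.31e47 = 3.16e49 m⁻³.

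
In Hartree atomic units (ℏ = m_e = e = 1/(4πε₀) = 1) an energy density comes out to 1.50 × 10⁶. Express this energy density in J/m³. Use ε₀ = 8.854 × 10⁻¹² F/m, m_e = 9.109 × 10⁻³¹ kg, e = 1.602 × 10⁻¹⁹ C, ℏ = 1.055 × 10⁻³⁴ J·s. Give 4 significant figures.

One atomic unit of energy density: u_au = E_h/a₀³ = m_e⁴e¹⁰/((4πε₀)⁵ℏ⁸) = 2.929 × 10¹³ J/m³.
1.50 × 10⁶ × 2.929 × 10¹³ J/m³ = 4.394 × 10¹⁹ J/m³

4.394 × 10¹⁹ J/m³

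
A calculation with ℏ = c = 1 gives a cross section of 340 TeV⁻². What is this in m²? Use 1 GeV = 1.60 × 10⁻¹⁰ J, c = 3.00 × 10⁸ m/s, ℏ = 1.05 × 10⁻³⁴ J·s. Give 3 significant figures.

Area is [L]² = [E]⁻²·(ℏc)²; restore (ℏc)².
1 GeV⁻² → (ℏc)² × (1 GeV in J)⁻² = 3.88 × 10⁻³² m².
Convert the energy scale: 340 TeV⁻² = 3.40 × 10⁻⁴ GeV⁻².
Result: 3.40 × 10⁻⁴ × 3.88 × 10⁻³² = 1.32 × 10⁻³⁵ m².

1.32 × 10⁻³⁵ m²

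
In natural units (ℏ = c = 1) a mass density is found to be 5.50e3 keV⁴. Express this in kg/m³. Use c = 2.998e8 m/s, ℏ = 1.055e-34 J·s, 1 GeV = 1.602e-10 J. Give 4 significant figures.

Mass density is [E]/(c²[L]³) = [E]⁴/(ℏ³c⁵).
1 GeV⁴ → 1/(ℏ³c⁵) × (1 GeV in J)⁴ = 2.316e20 kg/m³.
Convert the energy scale: 5.50e3 keV⁴ = 5.50e-21 GeV⁴.
Result: 5.50e-21 × 2.316e20 = 1.274 kg/m³.

1.274 kg/m³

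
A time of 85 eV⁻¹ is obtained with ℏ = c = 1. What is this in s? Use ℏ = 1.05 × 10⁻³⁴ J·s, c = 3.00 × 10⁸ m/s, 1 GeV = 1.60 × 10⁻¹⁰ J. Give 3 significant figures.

5.58 × 10⁻¹⁴ s

A time is [E]⁻¹ in ℏ=c=1; restore one factor of ℏ.
1 GeV⁻¹ → ℏ × (1 GeV in J)⁻¹ = 6.56 × 10⁻²⁵ s.
Convert the energy scale: 85 eV⁻¹ = 8.50 × 10¹⁰ GeV⁻¹.
Result: 8.50 × 10¹⁰ × 6.56 × 10⁻²⁵ = 5.58 × 10⁻¹⁴ s.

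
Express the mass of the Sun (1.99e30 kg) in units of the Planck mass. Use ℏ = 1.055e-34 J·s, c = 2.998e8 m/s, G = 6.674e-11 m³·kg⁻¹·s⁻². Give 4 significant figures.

Planck mass: m_P = √(ℏc/G) = 2.177e-8 kg.
1.99e30 / 2.177e-8 = 9.141e37

9.141e37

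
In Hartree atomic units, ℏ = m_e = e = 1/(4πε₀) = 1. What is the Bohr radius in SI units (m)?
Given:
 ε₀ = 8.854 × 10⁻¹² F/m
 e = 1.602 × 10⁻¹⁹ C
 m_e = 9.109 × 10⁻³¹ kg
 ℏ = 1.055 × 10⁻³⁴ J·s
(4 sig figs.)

Dimensional analysis gives a₀ = 4πε₀ℏ²/(m_e e²).
  = 1.238 × 10⁻⁷⁸ / 2.338 × 10⁻⁶⁸
  = 5.297 × 10⁻¹¹ m

5.297 × 10⁻¹¹ m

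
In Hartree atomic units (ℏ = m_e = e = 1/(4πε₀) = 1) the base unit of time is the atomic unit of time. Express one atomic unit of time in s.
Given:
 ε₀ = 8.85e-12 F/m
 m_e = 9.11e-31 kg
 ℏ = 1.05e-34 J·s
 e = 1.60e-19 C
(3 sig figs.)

τ_au = (4πε₀)²ℏ³/(m_e e⁴)
E_h = 4.38e-18 J
ℏ/E_h = 2.40e-17 s

2.40e-17 s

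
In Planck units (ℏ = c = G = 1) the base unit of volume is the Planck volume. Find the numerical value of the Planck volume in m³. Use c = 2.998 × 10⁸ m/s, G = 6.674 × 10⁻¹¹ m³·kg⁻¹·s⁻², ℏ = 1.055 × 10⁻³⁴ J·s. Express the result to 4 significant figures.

4.224 × 10⁻¹⁰⁵ m³

V_P = (ℏG/c³)^(3/2)
  = √(1.784 × 10⁻²⁰⁹)
  = 4.224 × 10⁻¹⁰⁵ m³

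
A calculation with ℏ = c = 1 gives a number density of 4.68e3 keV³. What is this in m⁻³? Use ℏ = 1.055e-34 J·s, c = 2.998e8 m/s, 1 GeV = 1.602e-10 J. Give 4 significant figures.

6.081e32 m⁻³

Number density is [L]⁻³ = [E]³/(ℏc)³.
1 GeV³ → 1/(ℏc)³ × (1 GeV in J)³ = 1.299e47 m⁻³.
Convert the energy scale: 4.68e3 keV³ = 4.68e-15 GeV³.
Result: 4.68e-15 × 1.299e47 = 6.081e32 m⁻³.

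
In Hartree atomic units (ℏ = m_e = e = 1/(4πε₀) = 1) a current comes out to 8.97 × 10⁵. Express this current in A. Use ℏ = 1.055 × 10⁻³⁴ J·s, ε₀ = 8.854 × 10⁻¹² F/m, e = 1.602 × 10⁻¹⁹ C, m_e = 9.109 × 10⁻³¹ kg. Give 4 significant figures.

5.931 × 10³ A

One atomic unit of electric current: I_au = e E_h/ℏ = m_e e⁵/((4πε₀)²ℏ³) = 6.612 × 10⁻³ A.
8.97 × 10⁵ × 6.612 × 10⁻³ A = 5.931 × 10³ A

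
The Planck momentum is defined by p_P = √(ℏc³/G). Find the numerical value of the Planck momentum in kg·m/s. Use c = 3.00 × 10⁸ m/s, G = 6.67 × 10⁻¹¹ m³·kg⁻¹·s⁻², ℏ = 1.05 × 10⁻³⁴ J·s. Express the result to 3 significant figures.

6.52 kg·m/s

p_P = √(ℏc³/G)
  = √(42.5)
  = 6.52 kg·m/s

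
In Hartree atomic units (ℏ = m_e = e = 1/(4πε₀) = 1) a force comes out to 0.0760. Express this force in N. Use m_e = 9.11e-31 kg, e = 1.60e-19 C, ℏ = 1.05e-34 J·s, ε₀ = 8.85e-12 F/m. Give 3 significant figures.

6.33e-9 N

One atomic unit of force: F_au = E_h/a₀ = m_e²e⁶/((4πε₀)³ℏ⁴) = 8.33e-8 N.
0.0760 × 8.33e-8 N = 6.33e-9 N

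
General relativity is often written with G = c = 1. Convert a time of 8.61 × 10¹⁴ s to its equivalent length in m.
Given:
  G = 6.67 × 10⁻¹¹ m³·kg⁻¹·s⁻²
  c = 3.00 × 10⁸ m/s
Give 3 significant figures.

Time → length via c.
8.61 × 10¹⁴ s × (c) = 2.58 × 10²³ m

2.58 × 10²³ m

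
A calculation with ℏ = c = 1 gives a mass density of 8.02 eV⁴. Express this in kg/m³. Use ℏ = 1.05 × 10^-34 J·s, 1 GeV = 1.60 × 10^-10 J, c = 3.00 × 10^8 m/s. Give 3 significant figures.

Mass density is [E]/(c²[L]³) = [E]⁴/(ℏ³c⁵).
1 GeV⁴ → 1/(ℏ³c⁵) × (1 GeV in J)⁴ = 2.33 × 10^20 kg/m³.
Convert the energy scale: 8.02 eV⁴ = 8.02 × 10^-36 GeV⁴.
Result: 8.02 × 10^-36 × 2.33 × 10^20 = 1.87 × 10^-15 kg/m³.

1.87 × 10^-15 kg/m³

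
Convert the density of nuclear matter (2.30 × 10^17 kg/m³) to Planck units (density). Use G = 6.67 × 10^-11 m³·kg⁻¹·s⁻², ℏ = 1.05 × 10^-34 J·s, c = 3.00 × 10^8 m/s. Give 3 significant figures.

4.42 × 10^-80

Planck density: ρ_P = c⁵/(ℏG²) = 5.20 × 10^96 kg/m³.
2.30 × 10^17 / 5.20 × 10^96 = 4.42 × 10^-80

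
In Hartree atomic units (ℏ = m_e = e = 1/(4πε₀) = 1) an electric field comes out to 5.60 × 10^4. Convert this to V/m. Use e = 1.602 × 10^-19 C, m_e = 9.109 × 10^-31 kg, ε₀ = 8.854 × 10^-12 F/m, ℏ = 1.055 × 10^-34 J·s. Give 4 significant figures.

2.873 × 10^16 V/m

One atomic unit of electric field: E_au = E_h/(e a₀) = m_e²e⁵/((4πε₀)³ℏ⁴) = 5.131 × 10^11 V/m.
5.60 × 10^4 × 5.131 × 10^11 V/m = 2.873 × 10^16 V/m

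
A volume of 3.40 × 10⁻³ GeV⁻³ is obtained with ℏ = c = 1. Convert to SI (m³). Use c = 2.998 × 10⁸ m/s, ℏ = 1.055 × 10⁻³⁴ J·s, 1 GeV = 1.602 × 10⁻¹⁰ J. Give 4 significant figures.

Volume is [L]³ = [E]⁻³·(ℏc)³.
1 GeV⁻³ → (ℏc)³ × (1 GeV in J)⁻³ = 7.696 × 10⁻⁴⁸ m³.
Result: 3.40 × 10⁻³ × 7.696 × 10⁻⁴⁸ = 2.617 × 10⁻⁵⁰ m³.

2.617 × 10⁻⁵⁰ m³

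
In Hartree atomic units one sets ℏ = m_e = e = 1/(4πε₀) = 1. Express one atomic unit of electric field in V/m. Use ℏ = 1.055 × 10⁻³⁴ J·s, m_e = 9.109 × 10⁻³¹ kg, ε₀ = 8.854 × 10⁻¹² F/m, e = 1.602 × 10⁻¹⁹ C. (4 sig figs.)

5.131 × 10¹¹ V/m

E_au = E_h/(e a₀) = m_e²e⁵/((4πε₀)³ℏ⁴)
E_h = 4.354 × 10⁻¹⁸ J
a₀ = 5.297 × 10⁻¹¹ m
E_h/(e·a₀) = 5.131 × 10¹¹ V/m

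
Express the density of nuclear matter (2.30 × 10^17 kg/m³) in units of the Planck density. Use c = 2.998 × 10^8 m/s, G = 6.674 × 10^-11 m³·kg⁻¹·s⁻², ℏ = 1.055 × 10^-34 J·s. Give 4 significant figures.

4.463 × 10^-80

Planck density: ρ_P = c⁵/(ℏG²) = 5.154 × 10^96 kg/m³.
2.30 × 10^17 / 5.154 × 10^96 = 4.463 × 10^-80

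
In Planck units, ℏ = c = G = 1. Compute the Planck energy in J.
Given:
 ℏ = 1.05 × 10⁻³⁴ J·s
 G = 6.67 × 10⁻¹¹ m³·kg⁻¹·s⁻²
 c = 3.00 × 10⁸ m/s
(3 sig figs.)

1.96 × 10⁹ J

Dimensional analysis gives E_P = √(ℏc⁵/G).
  = √(3.83 × 10¹⁸)
  = 1.96 × 10⁹ J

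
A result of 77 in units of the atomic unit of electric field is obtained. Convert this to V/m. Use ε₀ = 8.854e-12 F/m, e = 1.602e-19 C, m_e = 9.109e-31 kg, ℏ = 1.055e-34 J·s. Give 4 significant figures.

3.951e13 V/m

One atomic unit of electric field: E_au = E_h/(e a₀) = m_e²e⁵/((4πε₀)³ℏ⁴) = 5.131e11 V/m.
77 × 5.131e11 V/m = 3.951e13 V/m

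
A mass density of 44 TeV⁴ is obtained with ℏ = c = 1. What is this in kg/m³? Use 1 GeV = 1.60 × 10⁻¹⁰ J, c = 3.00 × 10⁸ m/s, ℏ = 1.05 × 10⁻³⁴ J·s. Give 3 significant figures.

1.03 × 10³⁴ kg/m³

Mass density is [E]/(c²[L]³) = [E]⁴/(ℏ³c⁵).
1 GeV⁴ → 1/(ℏ³c⁵) × (1 GeV in J)⁴ = 2.33 × 10²⁰ kg/m³.
Convert the energy scale: 44 TeV⁴ = 4.40 × 10¹³ GeV⁴.
Result: 4.40 × 10¹³ × 2.33 × 10²⁰ = 1.03 × 10³⁴ kg/m³.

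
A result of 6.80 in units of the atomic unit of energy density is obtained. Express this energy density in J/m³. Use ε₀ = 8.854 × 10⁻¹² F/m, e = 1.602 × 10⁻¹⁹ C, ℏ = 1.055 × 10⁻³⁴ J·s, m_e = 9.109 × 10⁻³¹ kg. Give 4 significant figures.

One atomic unit of energy density: u_au = E_h/a₀³ = m_e⁴e¹⁰/((4πε₀)⁵ℏ⁸) = 2.929 × 10¹³ J/m³.
6.80 × 2.929 × 10¹³ J/m³ = 1.992 × 10¹⁴ J/m³

1.992 × 10¹⁴ J/m³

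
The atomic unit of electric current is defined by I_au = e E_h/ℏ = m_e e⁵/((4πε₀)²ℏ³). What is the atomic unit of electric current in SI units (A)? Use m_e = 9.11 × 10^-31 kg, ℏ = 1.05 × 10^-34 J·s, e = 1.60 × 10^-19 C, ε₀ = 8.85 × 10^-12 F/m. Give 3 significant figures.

I_au = e E_h/ℏ = m_e e⁵/((4πε₀)²ℏ³)
E_h = 4.38 × 10^-18 J
e·E_h/ℏ = 6.67 × 10^-3 A

6.67 × 10^-3 A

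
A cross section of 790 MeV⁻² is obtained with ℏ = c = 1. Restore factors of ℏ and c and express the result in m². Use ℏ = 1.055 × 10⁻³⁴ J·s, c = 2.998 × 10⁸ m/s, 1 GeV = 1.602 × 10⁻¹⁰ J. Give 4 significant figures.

3.079 × 10⁻²³ m²

Area is [L]² = [E]⁻²·(ℏc)²; restore (ℏc)².
1 GeV⁻² → (ℏc)² × (1 GeV in J)⁻² = 3.898 × 10⁻³² m².
Convert the energy scale: 790 MeV⁻² = 7.90 × 10⁸ GeV⁻².
Result: 7.90 × 10⁸ × 3.898 × 10⁻³² = 3.079 × 10⁻²³ m².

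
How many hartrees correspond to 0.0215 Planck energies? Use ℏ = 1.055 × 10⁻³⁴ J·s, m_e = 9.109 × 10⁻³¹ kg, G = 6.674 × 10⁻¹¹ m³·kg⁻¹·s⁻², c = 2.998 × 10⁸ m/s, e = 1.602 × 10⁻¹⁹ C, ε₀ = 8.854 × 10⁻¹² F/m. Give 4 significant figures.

9.661 × 10²⁴

Planck energy: E_P = √(ℏc⁵/G) = 1.957 × 10⁹ J
hartree: E_h = m_e e⁴/(4πε₀ℏ)² = 4.354 × 10⁻¹⁸ J
0.0215 × 1.957 × 10⁹ / 4.354 × 10⁻¹⁸ = 9.661 × 10²⁴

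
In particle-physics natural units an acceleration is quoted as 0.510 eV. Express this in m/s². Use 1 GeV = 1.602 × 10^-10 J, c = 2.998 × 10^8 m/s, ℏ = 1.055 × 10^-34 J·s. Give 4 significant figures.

Acceleration is [L]/[T]² = c·[E]/ℏ.
1 GeV → c/ℏ × (1 GeV in J) = 4.552 × 10^32 m/s².
Convert the energy scale: 0.510 eV = 5.10 × 10^-10 GeV.
Result: 5.10 × 10^-10 × 4.552 × 10^32 = 2.322 × 10^23 m/s².

2.322 × 10^23 m/s²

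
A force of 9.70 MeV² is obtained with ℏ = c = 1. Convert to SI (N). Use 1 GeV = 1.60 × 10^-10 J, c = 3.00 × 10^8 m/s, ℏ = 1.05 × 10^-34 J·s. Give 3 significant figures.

7.88 N

Force is [E]/[L] = [E]²/(ℏc); restore (ℏc)⁻¹.
1 GeV² → 1/(ℏc) × (1 GeV in J)² = 8.13 × 10^5 N.
Convert the energy scale: 9.70 MeV² = 9.70 × 10^-6 GeV².
Result: 9.70 × 10^-6 × 8.13 × 10^5 = 7.88 N.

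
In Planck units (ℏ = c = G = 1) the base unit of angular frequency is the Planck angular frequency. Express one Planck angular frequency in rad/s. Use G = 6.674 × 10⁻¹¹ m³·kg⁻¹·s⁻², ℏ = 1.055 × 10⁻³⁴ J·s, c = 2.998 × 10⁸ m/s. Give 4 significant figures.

ω_P = √(c⁵/(ℏG))
  = √(3.440 × 10⁸⁶)
  = 1.855 × 10⁴³ rad/s

1.855 × 10⁴³ rad/s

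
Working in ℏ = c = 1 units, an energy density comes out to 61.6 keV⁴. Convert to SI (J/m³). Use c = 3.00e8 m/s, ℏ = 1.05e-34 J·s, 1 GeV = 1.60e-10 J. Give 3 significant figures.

[E]/[L]³ = [E]⁴/(ℏc)³; restore (ℏc)⁻³.
1 GeV⁴ → 1/(ℏc)³ × (1 GeV in J)⁴ = 2.10e37 J/m³.
Convert the energy scale: 61.6 keV⁴ = 6.16e-23 GeV⁴.
Result: 6.16e-23 × 2.10e37 = 1.29e15 J/m³.

1.29e15 J/m³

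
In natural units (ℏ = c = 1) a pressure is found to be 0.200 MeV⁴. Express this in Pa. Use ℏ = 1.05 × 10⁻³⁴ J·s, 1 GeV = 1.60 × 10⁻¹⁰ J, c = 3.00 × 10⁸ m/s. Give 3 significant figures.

4.19 × 10²⁴ Pa

Pressure is [E]/[L]³ = [E]⁴/(ℏc)³.
1 GeV⁴ → 1/(ℏc)³ × (1 GeV in J)⁴ = 2.10 × 10³⁷ Pa.
Convert the energy scale: 0.200 MeV⁴ = 2.00 × 10⁻¹³ GeV⁴.
Result: 2.00 × 10⁻¹³ × 2.10 × 10³⁷ = 4.19 × 10²⁴ Pa.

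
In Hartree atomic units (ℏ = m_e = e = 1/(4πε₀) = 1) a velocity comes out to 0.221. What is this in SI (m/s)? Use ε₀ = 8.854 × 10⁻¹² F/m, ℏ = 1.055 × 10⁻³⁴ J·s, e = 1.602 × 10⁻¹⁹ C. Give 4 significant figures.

One atomic unit of velocity: v_au = e²/(4πε₀ℏ) = 2.186 × 10⁶ m/s.
0.221 × 2.186 × 10⁶ m/s = 4.832 × 10⁵ m/s

4.832 × 10⁵ m/s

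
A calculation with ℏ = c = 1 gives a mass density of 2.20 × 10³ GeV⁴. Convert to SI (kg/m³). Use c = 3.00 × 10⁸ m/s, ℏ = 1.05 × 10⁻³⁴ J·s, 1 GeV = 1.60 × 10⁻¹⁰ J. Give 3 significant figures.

5.13 × 10²³ kg/m³

Mass density is [E]/(c²[L]³) = [E]⁴/(ℏ³c⁵).
1 GeV⁴ → 1/(ℏ³c⁵) × (1 GeV in J)⁴ = 2.33 × 10²⁰ kg/m³.
Result: 2.20 × 10³ × 2.33 × 10²⁰ = 5.13 × 10²³ kg/m³.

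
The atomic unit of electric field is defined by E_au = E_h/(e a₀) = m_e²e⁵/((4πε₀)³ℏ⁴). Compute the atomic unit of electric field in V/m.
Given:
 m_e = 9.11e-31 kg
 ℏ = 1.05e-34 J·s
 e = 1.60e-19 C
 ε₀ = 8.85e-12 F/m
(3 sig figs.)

E_au = E_h/(e a₀) = m_e²e⁵/((4πε₀)³ℏ⁴)
E_h = 4.38e-18 J
a₀ = 5.26e-11 m
E_h/(e·a₀) = 5.20e11 V/m

5.20e11 V/m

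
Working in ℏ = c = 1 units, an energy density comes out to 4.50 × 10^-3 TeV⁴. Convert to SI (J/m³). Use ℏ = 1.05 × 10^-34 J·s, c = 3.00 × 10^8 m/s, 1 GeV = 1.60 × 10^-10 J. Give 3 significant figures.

9.44 × 10^46 J/m³

[E]/[L]³ = [E]⁴/(ℏc)³; restore (ℏc)⁻³.
1 GeV⁴ → 1/(ℏc)³ × (1 GeV in J)⁴ = 2.10 × 10^37 J/m³.
Convert the energy scale: 4.50 × 10^-3 TeV⁴ = 4.50 × 10^9 GeV⁴.
Result: 4.50 × 10^9 × 2.10 × 10^37 = 9.44 × 10^46 J/m³.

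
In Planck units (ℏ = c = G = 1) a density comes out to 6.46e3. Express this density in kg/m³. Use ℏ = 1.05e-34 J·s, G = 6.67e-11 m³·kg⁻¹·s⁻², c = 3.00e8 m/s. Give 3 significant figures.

3.36e100 kg/m³

One Planck density: ρ_P = c⁵/(ℏG²) = 5.20e96 kg/m³.
6.46e3 × 5.20e96 kg/m³ = 3.36e100 kg/m³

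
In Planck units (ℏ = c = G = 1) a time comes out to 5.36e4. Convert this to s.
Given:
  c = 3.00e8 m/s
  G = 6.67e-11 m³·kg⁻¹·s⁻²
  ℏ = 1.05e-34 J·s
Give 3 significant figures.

One Planck time: t_P = √(ℏG/c⁵) = 5.37e-44 s.
5.36e4 × 5.37e-44 s = 2.88e-39 s

2.88e-39 s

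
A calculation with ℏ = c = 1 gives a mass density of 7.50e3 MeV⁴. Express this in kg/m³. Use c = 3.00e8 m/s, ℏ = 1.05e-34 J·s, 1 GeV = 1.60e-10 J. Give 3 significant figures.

1.75e12 kg/m³

Mass density is [E]/(c²[L]³) = [E]⁴/(ℏ³c⁵).
1 GeV⁴ → 1/(ℏ³c⁵) × (1 GeV in J)⁴ = 2.33e20 kg/m³.
Convert the energy scale: 7.50e3 MeV⁴ = 7.50e-9 GeV⁴.
Result: 7.50e-9 × 2.33e20 = 1.75e12 kg/m³.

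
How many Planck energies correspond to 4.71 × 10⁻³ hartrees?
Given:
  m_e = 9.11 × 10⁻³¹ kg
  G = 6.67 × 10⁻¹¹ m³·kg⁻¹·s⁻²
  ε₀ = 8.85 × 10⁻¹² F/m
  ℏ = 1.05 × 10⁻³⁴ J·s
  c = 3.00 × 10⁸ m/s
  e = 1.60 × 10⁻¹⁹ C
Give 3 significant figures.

1.05 × 10⁻²⁹

hartree: E_h = m_e e⁴/(4πε₀ℏ)² = 4.38 × 10⁻¹⁸ J
Planck energy: E_P = √(ℏc⁵/G) = 1.96 × 10⁹ J
4.71 × 10⁻³ × 4.38 × 10⁻¹⁸ / 1.96 × 10⁹ = 1.05 × 10⁻²⁹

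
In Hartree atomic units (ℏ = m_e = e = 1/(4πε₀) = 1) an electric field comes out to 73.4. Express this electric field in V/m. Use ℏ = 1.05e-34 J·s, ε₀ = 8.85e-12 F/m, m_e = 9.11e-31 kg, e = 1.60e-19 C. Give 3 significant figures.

One atomic unit of electric field: E_au = E_h/(e a₀) = m_e²e⁵/((4πε₀)³ℏ⁴) = 5.20e11 V/m.
73.4 × 5.20e11 V/m = 3.82e13 V/m

3.82e13 V/m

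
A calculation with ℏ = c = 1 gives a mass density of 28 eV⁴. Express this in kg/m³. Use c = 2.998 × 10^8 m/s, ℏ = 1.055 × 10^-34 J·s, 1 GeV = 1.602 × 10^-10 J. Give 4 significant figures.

Mass density is [E]/(c²[L]³) = [E]⁴/(ℏ³c⁵).
1 GeV⁴ → 1/(ℏ³c⁵) × (1 GeV in J)⁴ = 2.316 × 10^20 kg/m³.
Convert the energy scale: 28 eV⁴ = 2.80 × 10^-35 GeV⁴.
Result: 2.80 × 10^-35 × 2.316 × 10^20 = 6.485 × 10^-15 kg/m³.

6.485 × 10^-15 kg/m³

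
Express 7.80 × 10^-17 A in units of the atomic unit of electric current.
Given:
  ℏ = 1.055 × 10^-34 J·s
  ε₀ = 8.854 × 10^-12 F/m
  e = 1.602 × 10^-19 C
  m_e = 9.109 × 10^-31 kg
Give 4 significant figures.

1.180 × 10^-14

atomic unit of electric current: I_au = e E_h/ℏ = m_e e⁵/((4πε₀)²ℏ³) = 6.612 × 10^-3 A.
7.80 × 10^-17 / 6.612 × 10^-3 = 1.180 × 10^-14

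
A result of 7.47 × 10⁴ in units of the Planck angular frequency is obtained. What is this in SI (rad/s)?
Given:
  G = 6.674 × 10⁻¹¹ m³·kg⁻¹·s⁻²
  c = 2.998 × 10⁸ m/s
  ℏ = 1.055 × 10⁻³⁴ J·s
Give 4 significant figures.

One Planck angular frequency: ω_P = √(c⁵/(ℏG)) = 1.855 × 10⁴³ rad/s.
7.47 × 10⁴ × 1.855 × 10⁴³ rad/s = 1.385 × 10⁴⁸ rad/s

1.385 × 10⁴⁸ rad/s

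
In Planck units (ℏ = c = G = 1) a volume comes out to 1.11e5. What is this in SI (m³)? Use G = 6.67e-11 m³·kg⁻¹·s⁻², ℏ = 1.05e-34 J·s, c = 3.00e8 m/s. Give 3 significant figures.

4.64e-100 m³

One Planck volume: V_P = (ℏG/c³)^(3/2) = 4.18e-105 m³.
1.11e5 × 4.18e-105 m³ = 4.64e-100 m³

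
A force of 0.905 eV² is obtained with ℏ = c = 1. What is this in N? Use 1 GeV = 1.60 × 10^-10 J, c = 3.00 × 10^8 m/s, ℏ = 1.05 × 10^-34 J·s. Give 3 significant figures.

7.35 × 10^-13 N

Force is [E]/[L] = [E]²/(ℏc); restore (ℏc)⁻¹.
1 GeV² → 1/(ℏc) × (1 GeV in J)² = 8.13 × 10^5 N.
Convert the energy scale: 0.905 eV² = 9.05 × 10^-19 GeV².
Result: 9.05 × 10^-19 × 8.13 × 10^5 = 7.35 × 10^-13 N.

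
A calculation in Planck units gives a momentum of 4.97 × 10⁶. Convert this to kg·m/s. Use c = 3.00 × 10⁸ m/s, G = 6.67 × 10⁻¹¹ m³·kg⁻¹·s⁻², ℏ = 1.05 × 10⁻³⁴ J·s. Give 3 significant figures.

One Planck momentum: p_P = √(ℏc³/G) = 6.52 kg·m/s.
4.97 × 10⁶ × 6.52 kg·m/s = 3.24 × 10⁷ kg·m/s

3.24 × 10⁷ kg·m/s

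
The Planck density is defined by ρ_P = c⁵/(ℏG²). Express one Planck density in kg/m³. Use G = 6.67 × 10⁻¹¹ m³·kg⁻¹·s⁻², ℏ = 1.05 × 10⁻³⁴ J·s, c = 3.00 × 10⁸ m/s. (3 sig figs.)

ρ_P = c⁵/(ℏG²)
  = 2.43 × 10⁴² / 4.67 × 10⁻⁵⁵
  = 5.20 × 10⁹⁶ kg/m³

5.20 × 10⁹⁶ kg/m³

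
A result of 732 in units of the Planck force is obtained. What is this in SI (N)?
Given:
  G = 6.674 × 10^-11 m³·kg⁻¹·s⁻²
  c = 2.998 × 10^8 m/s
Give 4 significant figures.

One Planck force: F_P = c⁴/G = 1.210 × 10^44 N.
732 × 1.210 × 10^44 N = 8.860 × 10^46 N

8.860 × 10^46 N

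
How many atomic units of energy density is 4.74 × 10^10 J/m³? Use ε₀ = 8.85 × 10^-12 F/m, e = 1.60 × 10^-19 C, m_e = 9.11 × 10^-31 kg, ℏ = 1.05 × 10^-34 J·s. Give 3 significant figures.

1.57 × 10^-3

atomic unit of energy density: u_au = E_h/a₀³ = m_e⁴e¹⁰/((4πε₀)⁵ℏ⁸) = 3.01 × 10^13 J/m³.
4.74 × 10^10 / 3.01 × 10^13 = 1.57 × 10^-3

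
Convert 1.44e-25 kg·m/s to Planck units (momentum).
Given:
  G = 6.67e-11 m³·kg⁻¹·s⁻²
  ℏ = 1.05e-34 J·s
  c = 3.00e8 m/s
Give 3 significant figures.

2.21e-26

Planck momentum: p_P = √(ℏc³/G) = 6.52 kg·m/s.
1.44e-25 / 6.52 = 2.21e-26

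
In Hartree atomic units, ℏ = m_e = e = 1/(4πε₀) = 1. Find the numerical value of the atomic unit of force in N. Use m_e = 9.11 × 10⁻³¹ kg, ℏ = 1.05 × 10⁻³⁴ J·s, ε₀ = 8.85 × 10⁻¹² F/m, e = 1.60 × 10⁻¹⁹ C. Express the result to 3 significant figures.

8.33 × 10⁻⁸ N

Dimensional analysis gives F_au = E_h/a₀ = m_e²e⁶/((4πε₀)³ℏ⁴).
E_h = 4.38 × 10⁻¹⁸ J
a₀ = 5.26 × 10⁻¹¹ m
E_h/a₀ = 8.33 × 10⁻⁸ N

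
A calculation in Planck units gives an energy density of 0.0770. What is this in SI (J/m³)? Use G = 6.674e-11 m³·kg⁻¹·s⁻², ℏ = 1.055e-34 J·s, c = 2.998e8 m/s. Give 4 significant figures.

3.567e112 J/m³

One Planck energy density: u_P = c⁷/(ℏG²) = 4.632e113 J/m³.
0.0770 × 4.632e113 J/m³ = 3.567e112 J/m³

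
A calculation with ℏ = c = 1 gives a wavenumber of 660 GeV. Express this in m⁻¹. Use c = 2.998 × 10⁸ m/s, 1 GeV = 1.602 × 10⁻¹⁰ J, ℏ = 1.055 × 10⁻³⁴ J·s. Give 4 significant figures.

Inverse length is [E]/(ℏc).
1 GeV → 1/(ℏc) × (1 GeV in J) = 5.065 × 10¹⁵ m⁻¹.
Result: 660 × 5.065 × 10¹⁵ = 3.343 × 10¹⁸ m⁻¹.

3.343 × 10¹⁸ m⁻¹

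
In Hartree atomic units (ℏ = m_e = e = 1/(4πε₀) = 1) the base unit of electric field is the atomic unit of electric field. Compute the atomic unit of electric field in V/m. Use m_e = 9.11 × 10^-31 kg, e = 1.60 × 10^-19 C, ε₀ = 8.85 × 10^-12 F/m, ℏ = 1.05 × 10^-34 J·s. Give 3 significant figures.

5.20 × 10^11 V/m

E_au = E_h/(e a₀) = m_e²e⁵/((4πε₀)³ℏ⁴)
E_h = 4.38 × 10^-18 J
a₀ = 5.26 × 10^-11 m
E_h/(e·a₀) = 5.20 × 10^11 V/m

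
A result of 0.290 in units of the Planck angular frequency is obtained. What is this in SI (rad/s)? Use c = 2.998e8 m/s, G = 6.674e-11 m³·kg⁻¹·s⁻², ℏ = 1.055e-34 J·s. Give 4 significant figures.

5.378e42 rad/s

One Planck angular frequency: ω_P = √(c⁵/(ℏG)) = 1.855e43 rad/s.
0.290 × 1.855e43 rad/s = 5.378e42 rad/s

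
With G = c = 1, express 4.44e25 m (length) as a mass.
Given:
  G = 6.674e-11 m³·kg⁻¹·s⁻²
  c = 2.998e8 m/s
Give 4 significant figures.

Length → mass via c²/G.
4.44e25 m × (c²/G) = 5.979e52 kg

5.979e52 kg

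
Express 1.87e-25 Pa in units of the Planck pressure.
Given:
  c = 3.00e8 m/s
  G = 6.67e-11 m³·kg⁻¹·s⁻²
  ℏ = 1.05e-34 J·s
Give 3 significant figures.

3.99e-139

Planck pressure: p_P = c⁷/(ℏG²) = 4.68e113 Pa.
1.87e-25 / 4.68e113 = 3.99e-139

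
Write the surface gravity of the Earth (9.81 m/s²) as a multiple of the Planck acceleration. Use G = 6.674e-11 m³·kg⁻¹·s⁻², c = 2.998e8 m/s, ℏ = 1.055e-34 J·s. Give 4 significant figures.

Planck acceleration: a_P = √(c⁷/(ℏG)) = 5.560e51 m/s².
9.81 / 5.560e51 = 1.764e-51

1.764e-51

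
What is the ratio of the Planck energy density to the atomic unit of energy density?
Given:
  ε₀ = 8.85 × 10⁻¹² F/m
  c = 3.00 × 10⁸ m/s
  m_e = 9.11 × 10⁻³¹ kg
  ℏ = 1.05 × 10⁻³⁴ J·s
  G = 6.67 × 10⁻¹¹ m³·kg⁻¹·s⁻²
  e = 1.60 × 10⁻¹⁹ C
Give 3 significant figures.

Planck energy density: u_P = c⁷/(ℏG²) = 4.68 × 10¹¹³ J/m³
atomic unit of energy density: u_au = E_h/a₀³ = m_e⁴e¹⁰/((4πε₀)⁵ℏ⁸) = 3.01 × 10¹³ J/m³
ratio = 4.68 × 10¹¹³ / 3.01 × 10¹³ = 1.55 × 10¹⁰⁰

1.55 × 10¹⁰⁰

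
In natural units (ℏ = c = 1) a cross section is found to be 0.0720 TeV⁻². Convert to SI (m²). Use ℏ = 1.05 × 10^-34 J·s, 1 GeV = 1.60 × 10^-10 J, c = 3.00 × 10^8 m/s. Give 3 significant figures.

Area is [L]² = [E]⁻²·(ℏc)²; restore (ℏc)².
1 GeV⁻² → (ℏc)² × (1 GeV in J)⁻² = 3.88 × 10^-32 m².
Convert the energy scale: 0.0720 TeV⁻² = 7.20 × 10^-8 GeV⁻².
Result: 7.20 × 10^-8 × 3.88 × 10^-32 = 2.79 × 10^-39 m².

2.79 × 10^-39 m²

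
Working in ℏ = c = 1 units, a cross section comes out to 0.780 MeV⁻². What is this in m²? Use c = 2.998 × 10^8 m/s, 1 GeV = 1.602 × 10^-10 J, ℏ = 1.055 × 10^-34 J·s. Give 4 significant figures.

Area is [L]² = [E]⁻²·(ℏc)²; restore (ℏc)².
1 GeV⁻² → (ℏc)² × (1 GeV in J)⁻² = 3.898 × 10^-32 m².
Convert the energy scale: 0.780 MeV⁻² = 7.80 × 10^5 GeV⁻².
Result: 7.80 × 10^5 × 3.898 × 10^-32 = 3.040 × 10^-26 m².

3.040 × 10^-26 m²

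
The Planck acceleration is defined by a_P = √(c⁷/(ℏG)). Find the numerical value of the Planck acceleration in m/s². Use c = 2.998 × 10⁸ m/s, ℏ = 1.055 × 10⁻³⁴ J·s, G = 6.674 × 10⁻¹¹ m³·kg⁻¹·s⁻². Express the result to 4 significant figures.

a_P = √(c⁷/(ℏG))
  = √(3.092 × 10¹⁰³)
  = 5.560 × 10⁵¹ m/s²

5.560 × 10⁵¹ m/s²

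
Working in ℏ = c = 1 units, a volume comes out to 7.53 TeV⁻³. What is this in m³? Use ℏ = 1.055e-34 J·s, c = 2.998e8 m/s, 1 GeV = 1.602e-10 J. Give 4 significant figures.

5.795e-56 m³

Volume is [L]³ = [E]⁻³·(ℏc)³.
1 GeV⁻³ → (ℏc)³ × (1 GeV in J)⁻³ = 7.696e-48 m³.
Convert the energy scale: 7.53 TeV⁻³ = 7.53e-9 GeV⁻³.
Result: 7.53e-9 × 7.696e-48 = 5.795e-56 m³.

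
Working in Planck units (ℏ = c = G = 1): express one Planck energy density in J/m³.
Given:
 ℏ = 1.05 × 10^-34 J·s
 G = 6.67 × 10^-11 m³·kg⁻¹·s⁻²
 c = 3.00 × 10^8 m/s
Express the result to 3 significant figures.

Dimensional analysis gives u_P = c⁷/(ℏG²).
  = 2.19 × 10^59 / 4.67 × 10^-55
  = 4.68 × 10^113 J/m³

4.68 × 10^113 J/m³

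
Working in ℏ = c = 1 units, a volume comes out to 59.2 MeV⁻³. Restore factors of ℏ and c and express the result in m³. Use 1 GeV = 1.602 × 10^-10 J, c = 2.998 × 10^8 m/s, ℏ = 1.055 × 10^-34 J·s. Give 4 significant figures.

Volume is [L]³ = [E]⁻³·(ℏc)³.
1 GeV⁻³ → (ℏc)³ × (1 GeV in J)⁻³ = 7.696 × 10^-48 m³.
Convert the energy scale: 59.2 MeV⁻³ = 5.92 × 10^10 GeV⁻³.
Result: 5.92 × 10^10 × 7.696 × 10^-48 = 4.556 × 10^-37 m³.

4.556 × 10^-37 m³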